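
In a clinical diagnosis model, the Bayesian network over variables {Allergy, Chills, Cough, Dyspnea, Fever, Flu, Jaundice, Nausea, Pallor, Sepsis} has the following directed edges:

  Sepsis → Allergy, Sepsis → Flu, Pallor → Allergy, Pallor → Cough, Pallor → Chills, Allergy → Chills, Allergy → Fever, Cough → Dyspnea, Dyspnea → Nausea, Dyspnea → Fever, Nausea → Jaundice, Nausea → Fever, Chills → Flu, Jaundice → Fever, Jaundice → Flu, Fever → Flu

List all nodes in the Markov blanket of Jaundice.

{Allergy, Chills, Dyspnea, Fever, Flu, Nausea, Sepsis}

Parents of Jaundice: Nausea.
Jaundice has children Fever, Flu.
Other parents of Jaundice's children:
  parents(Fever) \ {Jaundice} = {Allergy, Dyspnea, Nausea}.
  parents(Flu) \ {Jaundice} = {Chills, Fever, Sepsis}.
Taking the union gives {Allergy, Chills, Dyspnea, Fever, Flu, Nausea, Sepsis}.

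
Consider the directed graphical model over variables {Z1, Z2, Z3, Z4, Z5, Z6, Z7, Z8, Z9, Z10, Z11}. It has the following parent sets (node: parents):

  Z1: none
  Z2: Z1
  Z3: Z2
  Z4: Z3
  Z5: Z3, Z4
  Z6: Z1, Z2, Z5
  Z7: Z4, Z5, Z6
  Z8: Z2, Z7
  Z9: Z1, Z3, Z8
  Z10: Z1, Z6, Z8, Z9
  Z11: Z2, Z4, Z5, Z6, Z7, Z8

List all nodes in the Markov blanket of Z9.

A node's Markov blanket = Pa ∪ Ch ∪ (parents of Ch other than the node itself).
Pa(Z9) = {Z1, Z3, Z8}.
Ch(Z9) = {Z10}.
Other parents of Z9's children:
  Z10 also has parents Z1, Z6, Z8.
Taking the union gives {Z1, Z3, Z6, Z8, Z10}.

{Z1, Z3, Z6, Z8, Z10}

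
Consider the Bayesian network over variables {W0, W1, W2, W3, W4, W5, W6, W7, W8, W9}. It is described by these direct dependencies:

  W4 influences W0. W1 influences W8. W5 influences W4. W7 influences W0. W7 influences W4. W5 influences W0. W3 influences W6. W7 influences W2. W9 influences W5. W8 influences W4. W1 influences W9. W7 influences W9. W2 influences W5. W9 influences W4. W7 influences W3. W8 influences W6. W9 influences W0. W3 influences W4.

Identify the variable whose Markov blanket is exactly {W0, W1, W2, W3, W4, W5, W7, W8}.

W9

The target node must have every member of {W0, W1, W2, W3, W4, W5, W7, W8} as a parent, child, or co-parent, and no others.
Parents of W9: W1, W7; children: W0, W4, W5; co-parents: W2, W3, W4, W5, W7, W8.
These exactly cover the given set, so the node is W9.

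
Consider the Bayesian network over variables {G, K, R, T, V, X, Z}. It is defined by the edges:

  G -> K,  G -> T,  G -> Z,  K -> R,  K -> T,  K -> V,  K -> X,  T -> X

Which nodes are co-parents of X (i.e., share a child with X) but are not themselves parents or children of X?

{}

X has no children, so it has no co-parents. The set is empty.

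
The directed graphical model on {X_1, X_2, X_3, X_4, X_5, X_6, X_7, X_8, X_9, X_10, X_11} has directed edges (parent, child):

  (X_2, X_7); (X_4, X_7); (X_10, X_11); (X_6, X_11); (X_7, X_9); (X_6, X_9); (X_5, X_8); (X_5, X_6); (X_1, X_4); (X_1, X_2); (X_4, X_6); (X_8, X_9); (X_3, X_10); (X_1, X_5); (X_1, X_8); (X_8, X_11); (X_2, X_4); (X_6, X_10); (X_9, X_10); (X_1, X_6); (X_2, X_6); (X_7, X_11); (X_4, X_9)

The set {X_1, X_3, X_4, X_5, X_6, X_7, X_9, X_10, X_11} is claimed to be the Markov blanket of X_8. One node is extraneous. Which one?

Parents of X_8: X_1, X_5.
X_8's children: X_9, X_11.
Co-parents of X_8 (other parents of its children):
  parents(X_9) \ {X_8} = {X_4, X_6, X_7}.
  X_11's other parents are X_6, X_7, X_10.
MB(X_8) = {X_1, X_4, X_5, X_6, X_7, X_9, X_10, X_11}.
X_3 is neither a parent, child, nor co-parent of X_8, so it does not belong.

X_3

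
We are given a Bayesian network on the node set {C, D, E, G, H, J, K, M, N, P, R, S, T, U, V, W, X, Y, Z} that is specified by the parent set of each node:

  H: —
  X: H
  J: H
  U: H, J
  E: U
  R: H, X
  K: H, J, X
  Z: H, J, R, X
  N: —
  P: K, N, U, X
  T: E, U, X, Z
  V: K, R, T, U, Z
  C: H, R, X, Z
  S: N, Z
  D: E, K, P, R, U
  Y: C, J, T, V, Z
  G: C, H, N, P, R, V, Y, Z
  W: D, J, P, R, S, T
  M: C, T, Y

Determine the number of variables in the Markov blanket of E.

The Markov blanket of a node is its parents, its children, and the other parents of its children.
E has parent U.
E's children: D, T.
For each child, the remaining parents (spouses of E):
  T also has parents U, X, Z.
  D also has parents K, P, R, U.
MB(E) = {D, K, P, R, T, U, X, Z}, which has 8 nodes.

8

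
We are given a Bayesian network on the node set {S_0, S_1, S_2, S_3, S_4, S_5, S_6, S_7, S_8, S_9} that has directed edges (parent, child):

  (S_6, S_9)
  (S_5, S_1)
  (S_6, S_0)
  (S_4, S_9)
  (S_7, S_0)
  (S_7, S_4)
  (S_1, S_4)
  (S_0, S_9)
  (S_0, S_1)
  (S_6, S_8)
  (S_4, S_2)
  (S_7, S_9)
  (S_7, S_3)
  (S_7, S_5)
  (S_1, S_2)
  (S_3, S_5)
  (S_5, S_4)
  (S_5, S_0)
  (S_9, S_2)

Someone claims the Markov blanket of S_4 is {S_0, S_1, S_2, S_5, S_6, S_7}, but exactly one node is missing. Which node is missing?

Children of S_4: S_2, S_9.
S_4's parents: S_1, S_5, S_7.
Other parents of S_4's children:
  S_9 also has parents S_0, S_6, S_7.
  S_2 also has parents S_1, S_9.
MB(S_4) = {S_0, S_1, S_2, S_5, S_6, S_7, S_9}.
Comparing with the claimed set, S_9 is missing.

S_9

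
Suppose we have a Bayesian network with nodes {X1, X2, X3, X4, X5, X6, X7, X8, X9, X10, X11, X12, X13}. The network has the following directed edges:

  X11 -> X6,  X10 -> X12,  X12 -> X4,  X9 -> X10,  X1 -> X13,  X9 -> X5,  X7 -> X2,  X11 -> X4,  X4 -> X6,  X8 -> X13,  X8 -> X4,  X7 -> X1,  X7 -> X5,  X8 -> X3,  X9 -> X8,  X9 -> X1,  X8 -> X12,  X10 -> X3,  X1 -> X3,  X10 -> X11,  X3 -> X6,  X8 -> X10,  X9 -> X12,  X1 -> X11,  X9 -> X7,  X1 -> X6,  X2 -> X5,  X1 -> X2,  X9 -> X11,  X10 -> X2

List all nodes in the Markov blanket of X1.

{X2, X3, X4, X6, X7, X8, X9, X10, X11, X13}

Ch(X1) = {X2, X3, X6, X11, X13}.
Parents of X1: X7, X9.
For each child, the remaining parents (spouses of X1):
  X13: X8
  X2: X7, X10
  X3: X8, X10
  X11: X9, X10
  X6: X3, X4, X11
MB(X1) = {X2, X3, X4, X6, X7, X8, X9, X10, X11, X13}.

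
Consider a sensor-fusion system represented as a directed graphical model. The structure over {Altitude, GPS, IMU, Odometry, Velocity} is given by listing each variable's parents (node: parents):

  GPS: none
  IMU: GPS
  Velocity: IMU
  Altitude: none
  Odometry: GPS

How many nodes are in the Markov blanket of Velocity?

1

Velocity's children: none.
Velocity has parent IMU.
Velocity has no children, so there are no co-parents.
MB(Velocity) = {IMU}, which has 1 node.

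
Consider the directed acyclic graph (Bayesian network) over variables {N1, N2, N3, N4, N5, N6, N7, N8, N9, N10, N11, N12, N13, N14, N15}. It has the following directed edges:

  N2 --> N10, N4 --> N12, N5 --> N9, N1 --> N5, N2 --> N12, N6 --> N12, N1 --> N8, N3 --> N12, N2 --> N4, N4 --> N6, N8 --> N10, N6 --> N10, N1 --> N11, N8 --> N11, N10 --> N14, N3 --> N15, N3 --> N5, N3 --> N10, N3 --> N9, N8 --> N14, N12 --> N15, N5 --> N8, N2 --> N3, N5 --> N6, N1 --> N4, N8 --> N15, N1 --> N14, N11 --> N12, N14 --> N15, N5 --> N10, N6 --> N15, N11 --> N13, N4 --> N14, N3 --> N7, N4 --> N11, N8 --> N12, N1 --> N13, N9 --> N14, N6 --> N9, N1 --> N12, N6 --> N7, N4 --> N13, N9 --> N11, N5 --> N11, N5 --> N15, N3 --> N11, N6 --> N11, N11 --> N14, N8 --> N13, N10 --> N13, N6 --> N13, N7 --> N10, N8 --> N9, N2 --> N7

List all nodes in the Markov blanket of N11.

{N1, N2, N3, N4, N5, N6, N8, N9, N10, N12, N13, N14}

The Markov blanket of a node is its parents, its children, and the other parents of its children.
N11's parents: N1, N3, N4, N5, N6, N8, N9.
Children of N11: N12, N13, N14.
Co-parents of N11 (other parents of its children):
  N12 also has parents N1, N2, N3, N4, N6, N8.
  N13 also has parents N1, N4, N6, N8, N10.
  N14's other parents are N1, N4, N8, N9, N10.
MB(N11) = {N1, N2, N3, N4, N5, N6, N8, N9, N10, N12, N13, N14}.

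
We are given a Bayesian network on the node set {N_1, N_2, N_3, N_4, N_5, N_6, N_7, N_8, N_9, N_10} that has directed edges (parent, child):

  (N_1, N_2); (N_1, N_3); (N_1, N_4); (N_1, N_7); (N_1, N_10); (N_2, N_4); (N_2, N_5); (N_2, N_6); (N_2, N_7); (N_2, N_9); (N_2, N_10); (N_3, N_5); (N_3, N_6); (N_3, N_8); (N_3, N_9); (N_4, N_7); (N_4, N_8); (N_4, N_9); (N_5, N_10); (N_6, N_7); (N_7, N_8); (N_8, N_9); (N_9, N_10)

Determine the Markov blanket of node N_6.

The Markov blanket of a node is its parents, its children, and the other parents of its children.
N_6's parents: N_2, N_3.
N_6 has child N_7.
Co-parents of N_6 (other parents of its children):
  N_7 also has parents N_1, N_2, N_4.
Taking the union gives {N_1, N_2, N_3, N_4, N_7}.

{N_1, N_2, N_3, N_4, N_7}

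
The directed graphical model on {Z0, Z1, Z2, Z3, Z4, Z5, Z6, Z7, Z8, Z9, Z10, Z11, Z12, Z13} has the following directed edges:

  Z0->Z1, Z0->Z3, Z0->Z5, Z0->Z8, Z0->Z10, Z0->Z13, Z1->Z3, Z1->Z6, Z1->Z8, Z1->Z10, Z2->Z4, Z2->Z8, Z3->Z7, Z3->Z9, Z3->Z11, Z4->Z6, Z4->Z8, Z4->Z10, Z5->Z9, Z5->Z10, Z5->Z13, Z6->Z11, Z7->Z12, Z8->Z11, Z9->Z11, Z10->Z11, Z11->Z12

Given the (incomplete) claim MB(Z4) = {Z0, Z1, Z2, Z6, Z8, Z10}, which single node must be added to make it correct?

Ch(Z4) = {Z6, Z8, Z10}.
Pa(Z4) = {Z2}.
Parents of each child, excluding Z4:
  parents(Z6) \ {Z4} = {Z1}.
  Z8 also has parents Z0, Z1, Z2.
  Z10's other parents are Z0, Z1, Z5.
MB(Z4) = {Z0, Z1, Z2, Z5, Z6, Z8, Z10}.
Comparing with the claimed set, Z5 is missing.

Z5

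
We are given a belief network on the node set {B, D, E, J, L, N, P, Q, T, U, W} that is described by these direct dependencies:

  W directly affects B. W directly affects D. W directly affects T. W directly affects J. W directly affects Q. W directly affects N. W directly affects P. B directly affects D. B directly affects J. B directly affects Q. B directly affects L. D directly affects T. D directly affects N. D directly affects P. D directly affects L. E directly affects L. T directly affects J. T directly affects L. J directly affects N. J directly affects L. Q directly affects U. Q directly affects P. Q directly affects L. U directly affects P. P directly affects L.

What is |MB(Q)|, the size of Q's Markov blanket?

By definition, MB(Q) is built from Q's parents, Q's children, and the co-parents of Q.
Q has parents B, W.
Children of Q: L, P, U.
Parents of each child, excluding Q:
  U has no other parent.
  P also has parents D, U, W.
  parents(L) \ {Q} = {B, D, E, J, P, T}.
MB(Q) = {B, D, E, J, L, P, T, U, W}, which has 9 nodes.

9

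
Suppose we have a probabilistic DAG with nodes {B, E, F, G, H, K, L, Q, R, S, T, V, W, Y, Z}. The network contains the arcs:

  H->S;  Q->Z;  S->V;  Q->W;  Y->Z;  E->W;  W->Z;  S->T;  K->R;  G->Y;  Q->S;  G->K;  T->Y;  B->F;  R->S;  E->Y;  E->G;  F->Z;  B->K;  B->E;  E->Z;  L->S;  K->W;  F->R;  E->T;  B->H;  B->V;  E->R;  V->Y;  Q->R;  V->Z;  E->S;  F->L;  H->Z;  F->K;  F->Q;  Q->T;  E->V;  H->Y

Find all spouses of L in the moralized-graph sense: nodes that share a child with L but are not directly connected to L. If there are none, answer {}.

Children of L: S.
  S's other parents are E, H, Q, R.
Excluding nodes already adjacent to L (F, S), the co-parent-only contribution is {E, H, Q, R}.

{E, H, Q, R}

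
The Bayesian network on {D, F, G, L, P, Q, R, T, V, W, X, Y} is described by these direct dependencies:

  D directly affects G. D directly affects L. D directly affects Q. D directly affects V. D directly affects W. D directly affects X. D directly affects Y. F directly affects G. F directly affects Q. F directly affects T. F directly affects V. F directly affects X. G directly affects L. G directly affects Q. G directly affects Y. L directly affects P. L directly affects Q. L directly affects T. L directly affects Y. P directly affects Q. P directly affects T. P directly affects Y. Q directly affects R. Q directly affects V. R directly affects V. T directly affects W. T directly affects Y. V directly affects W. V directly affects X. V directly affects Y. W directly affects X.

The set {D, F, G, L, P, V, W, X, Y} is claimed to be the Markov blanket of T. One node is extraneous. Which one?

By definition, MB(T) is built from T's parents, T's children, and the co-parents of T.
Parents of T: F, L, P.
T has children W, Y.
For each child, the remaining parents (spouses of T):
  W: D, V
  Y: D, G, L, P, V
MB(T) = {D, F, G, L, P, V, W, Y}.
X is neither a parent, child, nor co-parent of T, so it does not belong.

X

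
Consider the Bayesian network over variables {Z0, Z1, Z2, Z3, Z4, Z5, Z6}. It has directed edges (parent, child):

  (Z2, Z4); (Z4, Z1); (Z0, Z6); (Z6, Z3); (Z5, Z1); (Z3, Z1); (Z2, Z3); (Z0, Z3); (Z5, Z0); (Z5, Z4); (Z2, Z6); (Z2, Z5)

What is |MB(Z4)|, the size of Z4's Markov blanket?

Z4's children: Z1.
Parents of Z4: Z2, Z5.
For each child, the remaining parents (spouses of Z4):
  Z1's other parents are Z3, Z5.
MB(Z4) = {Z1, Z2, Z3, Z5}, which has 4 nodes.

4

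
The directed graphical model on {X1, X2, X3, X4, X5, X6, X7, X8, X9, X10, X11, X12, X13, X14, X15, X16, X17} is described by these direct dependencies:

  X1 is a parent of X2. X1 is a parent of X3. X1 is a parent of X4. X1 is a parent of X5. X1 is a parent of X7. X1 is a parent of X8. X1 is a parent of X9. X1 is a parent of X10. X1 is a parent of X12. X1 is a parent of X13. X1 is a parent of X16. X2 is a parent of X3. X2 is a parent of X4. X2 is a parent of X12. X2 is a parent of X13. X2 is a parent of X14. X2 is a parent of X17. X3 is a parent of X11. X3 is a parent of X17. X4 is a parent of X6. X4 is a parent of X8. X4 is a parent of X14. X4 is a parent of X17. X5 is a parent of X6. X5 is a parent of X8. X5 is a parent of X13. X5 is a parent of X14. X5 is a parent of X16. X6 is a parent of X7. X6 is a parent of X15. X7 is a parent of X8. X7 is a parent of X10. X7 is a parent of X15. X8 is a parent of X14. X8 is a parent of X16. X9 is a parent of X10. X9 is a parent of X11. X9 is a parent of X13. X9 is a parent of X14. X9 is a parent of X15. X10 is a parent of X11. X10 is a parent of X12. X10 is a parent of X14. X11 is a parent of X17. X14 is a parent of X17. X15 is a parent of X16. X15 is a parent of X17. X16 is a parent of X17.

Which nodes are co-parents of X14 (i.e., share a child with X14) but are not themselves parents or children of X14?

Children of X14: X17.
  X17 also has parents X2, X3, X4, X11, X15, X16.
Excluding nodes already adjacent to X14 (X2, X4, X5, X8, X9, X10, X17), the co-parent-only contribution is {X3, X11, X15, X16}.

{X3, X11, X15, X16}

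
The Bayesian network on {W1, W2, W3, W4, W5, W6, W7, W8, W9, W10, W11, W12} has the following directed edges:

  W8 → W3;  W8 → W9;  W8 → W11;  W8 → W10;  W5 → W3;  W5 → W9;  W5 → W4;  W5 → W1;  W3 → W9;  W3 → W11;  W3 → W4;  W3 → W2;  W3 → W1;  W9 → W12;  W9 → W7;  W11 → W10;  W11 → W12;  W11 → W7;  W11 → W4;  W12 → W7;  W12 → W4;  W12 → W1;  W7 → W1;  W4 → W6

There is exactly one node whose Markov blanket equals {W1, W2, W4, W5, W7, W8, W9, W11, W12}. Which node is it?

The target node must have every member of {W1, W2, W4, W5, W7, W8, W9, W11, W12} as a parent, child, or co-parent, and no others.
Parents of W3: W5, W8; children: W1, W2, W4, W9, W11; co-parents: W5, W7, W8, W11, W12.
These exactly cover the given set, so the node is W3.

W3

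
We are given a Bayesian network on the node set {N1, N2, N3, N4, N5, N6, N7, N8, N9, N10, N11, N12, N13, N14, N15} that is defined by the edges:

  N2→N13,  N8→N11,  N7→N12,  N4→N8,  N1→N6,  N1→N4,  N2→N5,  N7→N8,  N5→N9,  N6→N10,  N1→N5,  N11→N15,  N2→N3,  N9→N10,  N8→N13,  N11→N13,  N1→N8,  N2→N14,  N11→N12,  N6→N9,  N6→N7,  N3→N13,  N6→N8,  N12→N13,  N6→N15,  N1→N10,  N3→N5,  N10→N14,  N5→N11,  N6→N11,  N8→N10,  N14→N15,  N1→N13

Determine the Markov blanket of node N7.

{N1, N4, N6, N8, N11, N12}

Parents of N7: N6.
N7 has children N8, N12.
For each child, the remaining parents (spouses of N7):
  parents(N8) \ {N7} = {N1, N4, N6}.
  parents(N12) \ {N7} = {N11}.
So the Markov blanket of N7 is {N1, N4, N6, N8, N11, N12}.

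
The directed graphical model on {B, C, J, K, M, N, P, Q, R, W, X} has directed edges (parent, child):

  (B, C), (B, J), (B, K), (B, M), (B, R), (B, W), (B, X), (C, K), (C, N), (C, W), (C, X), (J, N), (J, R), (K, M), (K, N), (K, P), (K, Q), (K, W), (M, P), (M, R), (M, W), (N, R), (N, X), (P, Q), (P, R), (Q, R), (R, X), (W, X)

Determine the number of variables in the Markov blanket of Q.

By definition, MB(Q) is built from Q's parents, Q's children, and the co-parents of Q.
Pa(Q) = {K, P}.
Children of Q: R.
Parents of each child, excluding Q:
  R: B, J, M, N, P
MB(Q) = {B, J, K, M, N, P, R}, which has 7 nodes.

7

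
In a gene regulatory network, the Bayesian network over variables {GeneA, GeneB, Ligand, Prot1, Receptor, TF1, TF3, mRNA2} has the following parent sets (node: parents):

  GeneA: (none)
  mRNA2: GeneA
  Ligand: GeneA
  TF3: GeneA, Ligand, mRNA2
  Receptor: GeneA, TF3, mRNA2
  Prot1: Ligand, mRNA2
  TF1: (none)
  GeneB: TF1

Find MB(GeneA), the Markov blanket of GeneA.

GeneA's parents: none.
Ch(GeneA) = {Ligand, Receptor, TF3, mRNA2}.
For each child, the remaining parents (spouses of GeneA):
  mRNA2 has no other parent.
  Ligand: no additional parents.
  TF3's other parents are Ligand, mRNA2.
  Receptor also has parents TF3, mRNA2.
Taking the union gives {Ligand, Receptor, TF3, mRNA2}.

{Ligand, Receptor, TF3, mRNA2}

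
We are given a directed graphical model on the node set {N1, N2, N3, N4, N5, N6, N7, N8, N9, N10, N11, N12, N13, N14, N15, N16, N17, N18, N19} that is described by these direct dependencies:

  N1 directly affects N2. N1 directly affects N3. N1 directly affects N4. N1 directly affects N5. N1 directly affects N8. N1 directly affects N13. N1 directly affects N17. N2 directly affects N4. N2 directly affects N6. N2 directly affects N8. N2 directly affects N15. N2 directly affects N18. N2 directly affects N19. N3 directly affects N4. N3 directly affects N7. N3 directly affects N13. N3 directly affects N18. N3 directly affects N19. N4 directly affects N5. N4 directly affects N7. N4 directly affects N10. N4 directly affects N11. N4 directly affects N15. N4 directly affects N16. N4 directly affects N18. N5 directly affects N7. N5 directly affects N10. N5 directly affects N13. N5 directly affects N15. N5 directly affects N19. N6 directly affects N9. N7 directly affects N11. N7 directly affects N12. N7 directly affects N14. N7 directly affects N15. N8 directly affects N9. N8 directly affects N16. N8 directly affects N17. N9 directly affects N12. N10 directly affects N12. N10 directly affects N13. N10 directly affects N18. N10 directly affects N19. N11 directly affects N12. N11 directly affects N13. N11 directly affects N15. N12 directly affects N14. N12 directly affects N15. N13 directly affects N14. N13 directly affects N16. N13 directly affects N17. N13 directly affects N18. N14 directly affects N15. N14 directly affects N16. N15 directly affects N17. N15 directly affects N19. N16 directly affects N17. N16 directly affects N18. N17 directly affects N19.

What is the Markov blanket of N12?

{N2, N4, N5, N7, N9, N10, N11, N13, N14, N15}

By definition, MB(N12) is built from N12's parents, N12's children, and the co-parents of N12.
N12 has parents N7, N9, N10, N11.
N12's children: N14, N15.
Parents of each child, excluding N12:
  parents(N14) \ {N12} = {N7, N13}.
  N15 also has parents N2, N4, N5, N7, N11, N14.
Union: {N7, N9, N10, N11} ∪ {N14, N15} ∪ {N2, N4, N5, N7, N11, N13, N14} = {N2, N4, N5, N7, N9, N10, N11, N13, N14, N15}.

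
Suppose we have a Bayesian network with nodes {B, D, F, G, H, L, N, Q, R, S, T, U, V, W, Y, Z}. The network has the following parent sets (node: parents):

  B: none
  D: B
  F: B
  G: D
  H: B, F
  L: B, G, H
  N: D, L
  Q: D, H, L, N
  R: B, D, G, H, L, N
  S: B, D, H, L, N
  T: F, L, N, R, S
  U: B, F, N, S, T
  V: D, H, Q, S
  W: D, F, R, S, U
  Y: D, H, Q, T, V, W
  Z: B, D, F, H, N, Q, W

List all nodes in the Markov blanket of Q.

{B, D, F, H, L, N, S, T, V, W, Y, Z}

Recall MB(v) = parents ∪ children ∪ spouses, where spouses are the other parents of v's children.
Q has children V, Y, Z.
Q has parents D, H, L, N.
For each child, the remaining parents (spouses of Q):
  V: D, H, S
  Y: D, H, T, V, W
  Z: B, D, F, H, N, W
Union: {D, H, L, N} ∪ {V, Y, Z} ∪ {B, D, F, H, N, S, T, V, W} = {B, D, F, H, L, N, S, T, V, W, Y, Z}.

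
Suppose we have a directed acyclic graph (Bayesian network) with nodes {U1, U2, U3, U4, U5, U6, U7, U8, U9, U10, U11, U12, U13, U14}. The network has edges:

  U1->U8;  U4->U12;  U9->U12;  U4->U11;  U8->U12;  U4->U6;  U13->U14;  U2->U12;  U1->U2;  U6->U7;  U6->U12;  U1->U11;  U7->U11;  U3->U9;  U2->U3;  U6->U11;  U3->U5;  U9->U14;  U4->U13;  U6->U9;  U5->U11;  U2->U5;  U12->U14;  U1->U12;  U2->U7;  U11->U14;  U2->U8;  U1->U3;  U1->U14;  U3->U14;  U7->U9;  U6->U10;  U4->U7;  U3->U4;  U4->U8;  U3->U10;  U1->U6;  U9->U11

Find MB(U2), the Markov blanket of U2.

{U1, U3, U4, U5, U6, U7, U8, U9, U12}

Pa(U2) = {U1}.
Ch(U2) = {U3, U5, U7, U8, U12}.
Parents of each child, excluding U2:
  U3's other parent is U1.
  U5's other parent is U3.
  U7 also has parents U4, U6.
  U8's other parents are U1, U4.
  U12's other parents are U1, U4, U6, U8, U9.
Union: {U1} ∪ {U3, U5, U7, U8, U12} ∪ {U1, U3, U4, U6, U8, U9} = {U1, U3, U4, U5, U6, U7, U8, U9, U12}.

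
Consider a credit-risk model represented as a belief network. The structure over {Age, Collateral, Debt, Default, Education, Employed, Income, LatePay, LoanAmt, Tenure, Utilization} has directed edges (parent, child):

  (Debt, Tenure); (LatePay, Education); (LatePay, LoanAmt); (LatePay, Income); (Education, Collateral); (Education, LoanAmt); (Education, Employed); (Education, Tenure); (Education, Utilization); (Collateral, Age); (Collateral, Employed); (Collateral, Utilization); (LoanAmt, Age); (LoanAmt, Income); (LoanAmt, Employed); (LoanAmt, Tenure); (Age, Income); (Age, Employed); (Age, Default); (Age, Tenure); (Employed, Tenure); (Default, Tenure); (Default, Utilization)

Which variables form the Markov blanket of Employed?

{Age, Collateral, Debt, Default, Education, LoanAmt, Tenure}

Ch(Employed) = {Tenure}.
Employed's parents: Age, Collateral, Education, LoanAmt.
Other parents of Employed's children:
  parents(Tenure) \ {Employed} = {Age, Debt, Default, Education, LoanAmt}.
Union: {Age, Collateral, Education, LoanAmt} ∪ {Tenure} ∪ {Age, Debt, Default, Education, LoanAmt} = {Age, Collateral, Debt, Default, Education, LoanAmt, Tenure}.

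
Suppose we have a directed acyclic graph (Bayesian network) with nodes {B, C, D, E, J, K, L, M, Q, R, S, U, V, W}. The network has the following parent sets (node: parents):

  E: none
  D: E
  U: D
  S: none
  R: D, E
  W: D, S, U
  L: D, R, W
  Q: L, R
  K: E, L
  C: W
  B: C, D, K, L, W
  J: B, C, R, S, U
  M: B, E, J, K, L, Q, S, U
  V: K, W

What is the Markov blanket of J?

Recall MB(v) = parents ∪ children ∪ spouses, where spouses are the other parents of v's children.
Pa(J) = {B, C, R, S, U}.
J's children: M.
Parents of each child, excluding J:
  parents(M) \ {J} = {B, E, K, L, Q, S, U}.
So the Markov blanket of J is {B, C, E, K, L, M, Q, R, S, U}.

{B, C, E, K, L, M, Q, R, S, U}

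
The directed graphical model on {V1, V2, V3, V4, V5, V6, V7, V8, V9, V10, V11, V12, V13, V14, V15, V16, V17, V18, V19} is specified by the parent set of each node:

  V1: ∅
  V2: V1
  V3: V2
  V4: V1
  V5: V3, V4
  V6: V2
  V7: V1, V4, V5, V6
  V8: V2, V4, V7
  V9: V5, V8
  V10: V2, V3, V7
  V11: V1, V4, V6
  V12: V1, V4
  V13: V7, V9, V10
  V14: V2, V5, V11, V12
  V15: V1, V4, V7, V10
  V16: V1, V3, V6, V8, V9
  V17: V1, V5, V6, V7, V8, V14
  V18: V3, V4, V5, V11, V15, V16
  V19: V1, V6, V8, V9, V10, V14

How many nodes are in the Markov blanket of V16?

Parents of V16: V1, V3, V6, V8, V9.
Children of V16: V18.
Other parents of V16's children:
  V18's other parents are V3, V4, V5, V11, V15.
MB(V16) = {V1, V3, V4, V5, V6, V8, V9, V11, V15, V18}, which has 10 nodes.

10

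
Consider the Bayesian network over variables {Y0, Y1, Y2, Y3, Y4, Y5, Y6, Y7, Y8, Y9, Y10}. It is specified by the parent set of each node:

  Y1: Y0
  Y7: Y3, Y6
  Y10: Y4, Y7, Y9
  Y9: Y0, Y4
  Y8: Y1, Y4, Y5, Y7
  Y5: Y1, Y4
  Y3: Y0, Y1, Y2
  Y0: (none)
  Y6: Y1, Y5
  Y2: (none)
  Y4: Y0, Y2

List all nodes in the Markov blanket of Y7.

By definition, MB(Y7) is built from Y7's parents, Y7's children, and the co-parents of Y7.
Pa(Y7) = {Y3, Y6}.
Children of Y7: Y8, Y10.
For each child, the remaining parents (spouses of Y7):
  parents(Y8) \ {Y7} = {Y1, Y4, Y5}.
  parents(Y10) \ {Y7} = {Y4, Y9}.
So the Markov blanket of Y7 is {Y1, Y3, Y4, Y5, Y6, Y8, Y9, Y10}.

{Y1, Y3, Y4, Y5, Y6, Y8, Y9, Y10}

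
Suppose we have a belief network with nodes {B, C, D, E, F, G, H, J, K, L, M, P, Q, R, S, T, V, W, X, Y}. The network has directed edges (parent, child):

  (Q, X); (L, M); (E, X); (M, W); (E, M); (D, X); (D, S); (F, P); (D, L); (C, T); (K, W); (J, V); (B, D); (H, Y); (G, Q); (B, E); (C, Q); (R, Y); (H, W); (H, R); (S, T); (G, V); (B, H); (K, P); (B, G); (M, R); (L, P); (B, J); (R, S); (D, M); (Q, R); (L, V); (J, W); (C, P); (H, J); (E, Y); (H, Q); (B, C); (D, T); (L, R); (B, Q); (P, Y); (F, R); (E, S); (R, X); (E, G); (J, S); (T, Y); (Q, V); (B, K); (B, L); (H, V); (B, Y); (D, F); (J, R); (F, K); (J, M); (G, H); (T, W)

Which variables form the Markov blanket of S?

{C, D, E, J, R, T}

The Markov blanket of a node is its parents, its children, and the other parents of its children.
Pa(S) = {D, E, J, R}.
Children of S: T.
Co-parents of S (other parents of its children):
  parents(T) \ {S} = {C, D}.
So the Markov blanket of S is {C, D, E, J, R, T}.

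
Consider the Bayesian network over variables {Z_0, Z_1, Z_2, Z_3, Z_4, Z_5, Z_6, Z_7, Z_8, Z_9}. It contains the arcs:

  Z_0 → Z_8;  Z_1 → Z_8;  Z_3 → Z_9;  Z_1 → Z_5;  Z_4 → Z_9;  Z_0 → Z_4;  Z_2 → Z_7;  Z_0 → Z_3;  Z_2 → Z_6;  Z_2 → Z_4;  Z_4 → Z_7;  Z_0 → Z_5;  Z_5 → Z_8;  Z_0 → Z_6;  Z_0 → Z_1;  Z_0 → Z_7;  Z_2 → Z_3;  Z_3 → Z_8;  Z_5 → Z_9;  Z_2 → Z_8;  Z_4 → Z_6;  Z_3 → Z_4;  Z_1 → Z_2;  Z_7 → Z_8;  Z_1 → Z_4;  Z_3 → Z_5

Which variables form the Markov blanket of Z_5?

{Z_0, Z_1, Z_2, Z_3, Z_4, Z_7, Z_8, Z_9}

Pa(Z_5) = {Z_0, Z_1, Z_3}.
Ch(Z_5) = {Z_8, Z_9}.
For each child, the remaining parents (spouses of Z_5):
  Z_8 also has parents Z_0, Z_1, Z_2, Z_3, Z_7.
  Z_9's other parents are Z_3, Z_4.
Taking the union gives {Z_0, Z_1, Z_2, Z_3, Z_4, Z_7, Z_8, Z_9}.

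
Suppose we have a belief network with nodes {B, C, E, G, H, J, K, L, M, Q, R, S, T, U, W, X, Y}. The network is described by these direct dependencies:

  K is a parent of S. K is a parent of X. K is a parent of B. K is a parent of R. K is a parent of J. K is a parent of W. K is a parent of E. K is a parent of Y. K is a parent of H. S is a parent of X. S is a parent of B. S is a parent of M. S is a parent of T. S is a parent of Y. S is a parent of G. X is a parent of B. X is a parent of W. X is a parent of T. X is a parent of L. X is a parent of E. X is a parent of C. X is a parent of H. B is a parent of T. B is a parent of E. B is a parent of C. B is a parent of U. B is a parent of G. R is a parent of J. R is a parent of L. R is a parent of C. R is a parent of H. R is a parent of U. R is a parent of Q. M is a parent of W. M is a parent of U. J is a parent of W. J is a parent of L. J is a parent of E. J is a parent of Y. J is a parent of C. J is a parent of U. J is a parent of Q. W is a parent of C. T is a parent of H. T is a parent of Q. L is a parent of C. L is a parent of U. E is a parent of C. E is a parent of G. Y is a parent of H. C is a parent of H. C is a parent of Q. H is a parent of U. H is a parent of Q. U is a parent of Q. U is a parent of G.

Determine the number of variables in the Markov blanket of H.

Pa(H) = {C, K, R, T, X, Y}.
H has children Q, U.
Parents of each child, excluding H:
  U's other parents are B, J, L, M, R.
  parents(Q) \ {H} = {C, J, R, T, U}.
MB(H) = {B, C, J, K, L, M, Q, R, T, U, X, Y}, which has 12 nodes.

12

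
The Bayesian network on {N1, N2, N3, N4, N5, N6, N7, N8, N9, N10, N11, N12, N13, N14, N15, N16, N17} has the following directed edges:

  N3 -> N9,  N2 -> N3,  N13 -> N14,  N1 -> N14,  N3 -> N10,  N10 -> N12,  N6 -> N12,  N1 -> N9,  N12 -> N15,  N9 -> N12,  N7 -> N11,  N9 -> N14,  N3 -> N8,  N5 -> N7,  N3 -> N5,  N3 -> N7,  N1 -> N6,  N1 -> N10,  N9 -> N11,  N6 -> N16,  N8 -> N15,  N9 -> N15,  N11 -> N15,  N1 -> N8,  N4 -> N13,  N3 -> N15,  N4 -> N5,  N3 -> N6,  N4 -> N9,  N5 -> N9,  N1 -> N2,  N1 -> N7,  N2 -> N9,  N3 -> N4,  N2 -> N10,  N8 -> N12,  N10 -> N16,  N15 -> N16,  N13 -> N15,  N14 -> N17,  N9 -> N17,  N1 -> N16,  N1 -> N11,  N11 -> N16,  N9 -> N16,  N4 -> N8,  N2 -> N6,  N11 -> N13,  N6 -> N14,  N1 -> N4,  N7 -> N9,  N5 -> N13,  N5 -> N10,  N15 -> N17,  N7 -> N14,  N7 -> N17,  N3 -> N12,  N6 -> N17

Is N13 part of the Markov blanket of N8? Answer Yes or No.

N13 is a co-parent of N8: both are parents of N15.
So N13 ∈ MB(N8).

Yes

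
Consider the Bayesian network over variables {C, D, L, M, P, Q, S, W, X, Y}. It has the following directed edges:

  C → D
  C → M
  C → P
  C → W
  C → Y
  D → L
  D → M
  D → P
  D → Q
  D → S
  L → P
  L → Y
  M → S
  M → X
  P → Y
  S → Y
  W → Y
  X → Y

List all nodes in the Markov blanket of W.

Ch(W) = {Y}.
W has parent C.
For each child, the remaining parents (spouses of W):
  Y's other parents are C, L, P, S, X.
Union: {C} ∪ {Y} ∪ {C, L, P, S, X} = {C, L, P, S, X, Y}.

{C, L, P, S, X, Y}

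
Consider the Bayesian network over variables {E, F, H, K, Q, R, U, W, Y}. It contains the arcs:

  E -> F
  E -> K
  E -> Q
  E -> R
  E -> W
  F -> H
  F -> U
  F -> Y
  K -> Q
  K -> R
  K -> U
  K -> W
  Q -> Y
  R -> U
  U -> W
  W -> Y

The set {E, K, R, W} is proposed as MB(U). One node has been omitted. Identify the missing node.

F

U has parents F, K, R.
U's children: W.
For each child, the remaining parents (spouses of U):
  W's other parents are E, K.
MB(U) = {E, F, K, R, W}.
Comparing with the claimed set, F is missing.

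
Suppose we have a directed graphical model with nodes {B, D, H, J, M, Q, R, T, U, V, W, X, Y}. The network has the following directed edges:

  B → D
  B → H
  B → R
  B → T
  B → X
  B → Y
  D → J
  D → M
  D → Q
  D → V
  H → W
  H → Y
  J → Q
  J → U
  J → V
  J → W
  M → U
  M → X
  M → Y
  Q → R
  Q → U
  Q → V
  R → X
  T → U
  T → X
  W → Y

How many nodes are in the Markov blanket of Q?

Q's children: R, U, V.
Parents of Q: D, J.
Other parents of Q's children:
  R: B
  U: J, M, T
  V: D, J
MB(Q) = {B, D, J, M, R, T, U, V}, which has 8 nodes.

8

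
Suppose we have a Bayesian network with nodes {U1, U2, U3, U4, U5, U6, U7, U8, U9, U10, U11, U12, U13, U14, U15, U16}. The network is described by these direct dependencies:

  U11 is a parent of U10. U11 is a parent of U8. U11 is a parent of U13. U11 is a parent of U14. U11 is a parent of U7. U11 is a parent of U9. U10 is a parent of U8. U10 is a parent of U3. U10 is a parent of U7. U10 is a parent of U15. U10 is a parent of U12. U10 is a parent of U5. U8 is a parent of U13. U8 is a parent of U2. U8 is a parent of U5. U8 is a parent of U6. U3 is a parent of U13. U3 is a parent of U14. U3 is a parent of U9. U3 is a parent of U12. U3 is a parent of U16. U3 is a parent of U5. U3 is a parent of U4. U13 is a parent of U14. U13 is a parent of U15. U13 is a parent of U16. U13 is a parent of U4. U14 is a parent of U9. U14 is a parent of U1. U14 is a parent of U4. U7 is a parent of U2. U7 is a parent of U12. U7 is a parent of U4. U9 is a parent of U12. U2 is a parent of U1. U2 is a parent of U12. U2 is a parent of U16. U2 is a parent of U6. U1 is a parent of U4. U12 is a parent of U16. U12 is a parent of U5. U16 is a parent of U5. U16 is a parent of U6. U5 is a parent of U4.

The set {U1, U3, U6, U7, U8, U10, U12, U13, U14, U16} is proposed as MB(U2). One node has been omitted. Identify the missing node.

U2's children: U1, U6, U12, U16.
U2 has parents U7, U8.
Other parents of U2's children:
  parents(U1) \ {U2} = {U14}.
  U12 also has parents U3, U7, U9, U10.
  U16's other parents are U3, U12, U13.
  parents(U6) \ {U2} = {U8, U16}.
MB(U2) = {U1, U3, U6, U7, U8, U9, U10, U12, U13, U14, U16}.
Comparing with the claimed set, U9 is missing.

U9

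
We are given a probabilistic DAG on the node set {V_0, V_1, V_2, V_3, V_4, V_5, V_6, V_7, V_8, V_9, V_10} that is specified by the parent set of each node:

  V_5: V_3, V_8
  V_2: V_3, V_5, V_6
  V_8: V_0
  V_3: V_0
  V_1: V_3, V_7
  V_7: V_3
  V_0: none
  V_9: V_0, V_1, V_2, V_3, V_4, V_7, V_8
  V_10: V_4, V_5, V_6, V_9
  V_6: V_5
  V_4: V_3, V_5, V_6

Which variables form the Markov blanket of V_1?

{V_0, V_2, V_3, V_4, V_7, V_8, V_9}

A node's Markov blanket = Pa ∪ Ch ∪ (parents of Ch other than the node itself).
V_1's children: V_9.
Parents of V_1: V_3, V_7.
Parents of each child, excluding V_1:
  V_9 also has parents V_0, V_2, V_3, V_4, V_7, V_8.
So the Markov blanket of V_1 is {V_0, V_2, V_3, V_4, V_7, V_8, V_9}.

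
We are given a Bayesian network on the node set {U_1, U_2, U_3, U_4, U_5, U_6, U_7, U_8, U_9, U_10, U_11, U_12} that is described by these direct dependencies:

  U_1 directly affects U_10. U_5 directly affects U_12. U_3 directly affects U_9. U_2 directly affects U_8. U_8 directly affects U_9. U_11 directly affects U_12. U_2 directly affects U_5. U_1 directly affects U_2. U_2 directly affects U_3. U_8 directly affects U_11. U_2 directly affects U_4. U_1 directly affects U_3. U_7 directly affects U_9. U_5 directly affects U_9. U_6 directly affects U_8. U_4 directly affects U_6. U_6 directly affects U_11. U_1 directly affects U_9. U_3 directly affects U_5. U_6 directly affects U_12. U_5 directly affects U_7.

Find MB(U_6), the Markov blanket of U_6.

{U_2, U_4, U_5, U_8, U_11, U_12}

A node's Markov blanket = Pa ∪ Ch ∪ (parents of Ch other than the node itself).
Children of U_6: U_8, U_11, U_12.
Parents of U_6: U_4.
Co-parents of U_6 (other parents of its children):
  U_8 also has parent U_2.
  U_11 also has parent U_8.
  parents(U_12) \ {U_6} = {U_5, U_11}.
MB(U_6) = {U_2, U_4, U_5, U_8, U_11, U_12}.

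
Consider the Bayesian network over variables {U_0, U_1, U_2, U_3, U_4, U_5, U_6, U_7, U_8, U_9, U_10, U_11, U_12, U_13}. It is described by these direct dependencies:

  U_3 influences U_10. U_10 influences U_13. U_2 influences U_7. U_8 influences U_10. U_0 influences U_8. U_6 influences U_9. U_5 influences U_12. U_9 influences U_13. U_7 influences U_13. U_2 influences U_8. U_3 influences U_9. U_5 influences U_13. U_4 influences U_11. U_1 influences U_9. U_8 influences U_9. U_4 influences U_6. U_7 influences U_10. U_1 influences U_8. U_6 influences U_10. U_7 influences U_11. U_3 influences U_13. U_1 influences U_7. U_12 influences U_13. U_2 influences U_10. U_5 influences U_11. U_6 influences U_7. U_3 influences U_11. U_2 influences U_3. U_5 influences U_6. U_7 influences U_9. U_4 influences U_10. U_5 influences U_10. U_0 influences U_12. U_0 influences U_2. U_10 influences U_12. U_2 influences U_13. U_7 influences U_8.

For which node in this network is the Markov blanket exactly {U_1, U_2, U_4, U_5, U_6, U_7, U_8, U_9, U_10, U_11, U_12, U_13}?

U_3

The target node must have every member of {U_1, U_2, U_4, U_5, U_6, U_7, U_8, U_9, U_10, U_11, U_12, U_13} as a parent, child, or co-parent, and no others.
Parents of U_3: U_2; children: U_9, U_10, U_11, U_13; co-parents: U_1, U_2, U_4, U_5, U_6, U_7, U_8, U_9, U_10, U_12.
These exactly cover the given set, so the node is U_3.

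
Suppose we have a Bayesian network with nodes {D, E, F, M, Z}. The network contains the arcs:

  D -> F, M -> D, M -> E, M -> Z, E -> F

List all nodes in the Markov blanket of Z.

{M}

By definition, MB(Z) is built from Z's parents, Z's children, and the co-parents of Z.
Z's parents: M.
Ch(Z) = {}.
With no children, Z has no spouses; the co-parent set is empty.
MB(Z) = {M}.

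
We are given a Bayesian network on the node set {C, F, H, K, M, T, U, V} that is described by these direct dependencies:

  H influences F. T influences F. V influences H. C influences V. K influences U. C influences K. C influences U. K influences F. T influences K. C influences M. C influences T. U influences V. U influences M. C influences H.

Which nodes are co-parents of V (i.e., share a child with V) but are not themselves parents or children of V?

Children of V: H.
  parents(H) \ {V} = {C}.
Excluding nodes already adjacent to V (C, H, U), the co-parent-only contribution is {}.

{}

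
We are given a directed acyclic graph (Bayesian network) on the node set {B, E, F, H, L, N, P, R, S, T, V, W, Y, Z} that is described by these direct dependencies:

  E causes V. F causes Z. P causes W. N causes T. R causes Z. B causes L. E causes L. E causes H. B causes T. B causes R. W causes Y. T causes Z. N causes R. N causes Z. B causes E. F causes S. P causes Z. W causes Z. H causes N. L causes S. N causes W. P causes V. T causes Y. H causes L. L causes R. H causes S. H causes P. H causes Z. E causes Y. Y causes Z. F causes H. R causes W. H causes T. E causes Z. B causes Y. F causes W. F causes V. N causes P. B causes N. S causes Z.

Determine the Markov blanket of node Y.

By definition, MB(Y) is built from Y's parents, Y's children, and the co-parents of Y.
Pa(Y) = {B, E, T, W}.
Y's children: Z.
Parents of each child, excluding Y:
  Z: E, F, H, N, P, R, S, T, W
MB(Y) = {B, E, F, H, N, P, R, S, T, W, Z}.

{B, E, F, H, N, P, R, S, T, W, Z}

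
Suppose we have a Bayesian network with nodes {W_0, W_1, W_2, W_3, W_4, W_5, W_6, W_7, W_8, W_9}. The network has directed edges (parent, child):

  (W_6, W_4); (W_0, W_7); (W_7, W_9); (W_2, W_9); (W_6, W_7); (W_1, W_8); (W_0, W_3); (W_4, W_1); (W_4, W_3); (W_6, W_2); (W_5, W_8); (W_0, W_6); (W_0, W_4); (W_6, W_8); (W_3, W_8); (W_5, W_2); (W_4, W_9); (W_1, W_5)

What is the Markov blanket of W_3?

{W_0, W_1, W_4, W_5, W_6, W_8}

W_3 has parents W_0, W_4.
W_3's children: W_8.
Parents of each child, excluding W_3:
  W_8 also has parents W_1, W_5, W_6.
Taking the union gives {W_0, W_1, W_4, W_5, W_6, W_8}.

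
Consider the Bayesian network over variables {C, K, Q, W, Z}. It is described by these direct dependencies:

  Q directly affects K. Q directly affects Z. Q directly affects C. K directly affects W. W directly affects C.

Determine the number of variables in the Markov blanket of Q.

The Markov blanket of a node is its parents, its children, and the other parents of its children.
Q's children: C, K, Z.
Q has no parents.
Parents of each child, excluding Q:
  K has no other parent.
  Z: no additional parents.
  C's other parent is W.
MB(Q) = {C, K, W, Z}, which has 4 nodes.

4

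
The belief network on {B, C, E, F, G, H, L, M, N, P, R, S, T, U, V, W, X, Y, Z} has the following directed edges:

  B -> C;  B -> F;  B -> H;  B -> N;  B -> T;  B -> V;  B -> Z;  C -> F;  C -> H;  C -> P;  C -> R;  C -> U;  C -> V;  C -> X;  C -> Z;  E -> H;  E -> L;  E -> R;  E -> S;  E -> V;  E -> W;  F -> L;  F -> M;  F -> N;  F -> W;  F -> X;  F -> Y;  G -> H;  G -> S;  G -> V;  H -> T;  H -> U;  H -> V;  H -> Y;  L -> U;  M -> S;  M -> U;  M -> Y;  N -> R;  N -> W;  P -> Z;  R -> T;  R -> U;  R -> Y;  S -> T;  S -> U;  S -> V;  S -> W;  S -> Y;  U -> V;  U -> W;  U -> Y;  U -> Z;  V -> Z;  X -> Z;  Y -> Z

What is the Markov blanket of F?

Recall MB(v) = parents ∪ children ∪ spouses, where spouses are the other parents of v's children.
Ch(F) = {L, M, N, W, X, Y}.
F has parents B, C.
For each child, the remaining parents (spouses of F):
  L: E
  M: —
  N: B
  W: E, N, S, U
  X: C
  Y: H, M, R, S, U
MB(F) = {B, C, E, H, L, M, N, R, S, U, W, X, Y}.

{B, C, E, H, L, M, N, R, S, U, W, X, Y}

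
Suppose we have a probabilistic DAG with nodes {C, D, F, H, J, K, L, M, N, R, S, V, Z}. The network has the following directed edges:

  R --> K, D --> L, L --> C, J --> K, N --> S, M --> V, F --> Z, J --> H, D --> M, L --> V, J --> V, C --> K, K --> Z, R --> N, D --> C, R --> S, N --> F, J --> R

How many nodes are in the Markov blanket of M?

The Markov blanket of a node is its parents, its children, and the other parents of its children.
Children of M: V.
M has parent D.
Co-parents of M (other parents of its children):
  V: J, L
MB(M) = {D, J, L, V}, which has 4 nodes.

4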